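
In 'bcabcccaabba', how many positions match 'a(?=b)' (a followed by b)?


Lookahead 'a(?=b)' matches 'a' only when followed by 'b'.
String: 'bcabcccaabba'
Checking each position where char is 'a':
  pos 2: 'a' -> MATCH (next='b')
  pos 7: 'a' -> no (next='a')
  pos 8: 'a' -> MATCH (next='b')
Matching positions: [2, 8]
Count: 2

2


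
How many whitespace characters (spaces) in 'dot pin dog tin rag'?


\s matches whitespace characters (spaces, tabs, etc.).
Text: 'dot pin dog tin rag'
This text has 5 words separated by spaces.
Number of spaces = number of words - 1 = 5 - 1 = 4

4


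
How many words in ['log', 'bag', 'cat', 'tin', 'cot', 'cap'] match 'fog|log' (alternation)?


Alternation 'fog|log' matches either 'fog' or 'log'.
Checking each word:
  'log' -> MATCH
  'bag' -> no
  'cat' -> no
  'tin' -> no
  'cot' -> no
  'cap' -> no
Matches: ['log']
Count: 1

1


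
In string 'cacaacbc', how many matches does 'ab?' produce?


Pattern 'ab?' matches 'a' optionally followed by 'b'.
String: 'cacaacbc'
Scanning left to right for 'a' then checking next char:
  Match 1: 'a' (a not followed by b)
  Match 2: 'a' (a not followed by b)
  Match 3: 'a' (a not followed by b)
Total matches: 3

3


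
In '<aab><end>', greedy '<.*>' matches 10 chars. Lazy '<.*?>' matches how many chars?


Greedy '<.*>' tries to match as MUCH as possible.
Lazy '<.*?>' tries to match as LITTLE as possible.

String: '<aab><end>'
Greedy '<.*>' starts at first '<' and extends to the LAST '>': '<aab><end>' (10 chars)
Lazy '<.*?>' starts at first '<' and stops at the FIRST '>': '<aab>' (5 chars)

5


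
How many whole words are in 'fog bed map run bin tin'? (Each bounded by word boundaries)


Word boundaries (\b) mark the start/end of each word.
Text: 'fog bed map run bin tin'
Splitting by whitespace:
  Word 1: 'fog'
  Word 2: 'bed'
  Word 3: 'map'
  Word 4: 'run'
  Word 5: 'bin'
  Word 6: 'tin'
Total whole words: 6

6


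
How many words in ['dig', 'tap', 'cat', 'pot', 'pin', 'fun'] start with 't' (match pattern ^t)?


Pattern ^t anchors to start of word. Check which words begin with 't':
  'dig' -> no
  'tap' -> MATCH (starts with 't')
  'cat' -> no
  'pot' -> no
  'pin' -> no
  'fun' -> no
Matching words: ['tap']
Count: 1

1


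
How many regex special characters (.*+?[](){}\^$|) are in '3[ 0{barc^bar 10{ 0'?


Regex special characters are: . * + ? [ ] ( ) { } \ ^ $ |
Scanning '3[ 0{barc^bar 10{ 0':
  pos 1: '[' -> SPECIAL
  pos 4: '{' -> SPECIAL
  pos 9: '^' -> SPECIAL
  pos 16: '{' -> SPECIAL
Special chars found: ['[', '{', '^', '{']
Total: 4

4


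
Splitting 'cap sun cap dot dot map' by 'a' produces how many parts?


Splitting by 'a' breaks the string at each occurrence of the separator.
Text: 'cap sun cap dot dot map'
Parts after split:
  Part 1: 'c'
  Part 2: 'p sun c'
  Part 3: 'p dot dot m'
  Part 4: 'p'
Total parts: 4

4


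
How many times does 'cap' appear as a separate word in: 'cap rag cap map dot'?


Scanning each word for exact match 'cap':
  Word 1: 'cap' -> MATCH
  Word 2: 'rag' -> no
  Word 3: 'cap' -> MATCH
  Word 4: 'map' -> no
  Word 5: 'dot' -> no
Total matches: 2

2


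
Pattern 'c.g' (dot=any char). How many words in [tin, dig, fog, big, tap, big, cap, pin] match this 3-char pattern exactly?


Pattern 'c.g' means: starts with 'c', any single char, ends with 'g'.
Checking each word (must be exactly 3 chars):
  'tin' (len=3): no
  'dig' (len=3): no
  'fog' (len=3): no
  'big' (len=3): no
  'tap' (len=3): no
  'big' (len=3): no
  'cap' (len=3): no
  'pin' (len=3): no
Matching words: []
Total: 0

0


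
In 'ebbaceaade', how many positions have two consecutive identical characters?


Looking for consecutive identical characters in 'ebbaceaade':
  pos 0-1: 'e' vs 'b' -> different
  pos 1-2: 'b' vs 'b' -> MATCH ('bb')
  pos 2-3: 'b' vs 'a' -> different
  pos 3-4: 'a' vs 'c' -> different
  pos 4-5: 'c' vs 'e' -> different
  pos 5-6: 'e' vs 'a' -> different
  pos 6-7: 'a' vs 'a' -> MATCH ('aa')
  pos 7-8: 'a' vs 'd' -> different
  pos 8-9: 'd' vs 'e' -> different
Consecutive identical pairs: ['bb', 'aa']
Count: 2

2


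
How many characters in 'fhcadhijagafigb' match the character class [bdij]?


Character class [bdij] matches any of: {b, d, i, j}
Scanning string 'fhcadhijagafigb' character by character:
  pos 0: 'f' -> no
  pos 1: 'h' -> no
  pos 2: 'c' -> no
  pos 3: 'a' -> no
  pos 4: 'd' -> MATCH
  pos 5: 'h' -> no
  pos 6: 'i' -> MATCH
  pos 7: 'j' -> MATCH
  pos 8: 'a' -> no
  pos 9: 'g' -> no
  pos 10: 'a' -> no
  pos 11: 'f' -> no
  pos 12: 'i' -> MATCH
  pos 13: 'g' -> no
  pos 14: 'b' -> MATCH
Total matches: 5

5


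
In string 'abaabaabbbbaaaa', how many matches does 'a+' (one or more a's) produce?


Pattern 'a+' matches one or more consecutive a's.
String: 'abaabaabbbbaaaa'
Scanning for runs of a:
  Match 1: 'a' (length 1)
  Match 2: 'aa' (length 2)
  Match 3: 'aa' (length 2)
  Match 4: 'aaaa' (length 4)
Total matches: 4

4


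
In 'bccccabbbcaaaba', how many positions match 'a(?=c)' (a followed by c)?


Lookahead 'a(?=c)' matches 'a' only when followed by 'c'.
String: 'bccccabbbcaaaba'
Checking each position where char is 'a':
  pos 5: 'a' -> no (next='b')
  pos 10: 'a' -> no (next='a')
  pos 11: 'a' -> no (next='a')
  pos 12: 'a' -> no (next='b')
Matching positions: []
Count: 0

0


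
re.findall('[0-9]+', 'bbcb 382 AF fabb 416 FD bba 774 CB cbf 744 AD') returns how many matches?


Pattern '[0-9]+' finds one or more digits.
Text: 'bbcb 382 AF fabb 416 FD bba 774 CB cbf 744 AD'
Scanning for matches:
  Match 1: '382'
  Match 2: '416'
  Match 3: '774'
  Match 4: '744'
Total matches: 4

4


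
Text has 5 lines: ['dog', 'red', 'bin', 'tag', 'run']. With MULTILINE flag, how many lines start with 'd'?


With MULTILINE flag, ^ matches the start of each line.
Lines: ['dog', 'red', 'bin', 'tag', 'run']
Checking which lines start with 'd':
  Line 1: 'dog' -> MATCH
  Line 2: 'red' -> no
  Line 3: 'bin' -> no
  Line 4: 'tag' -> no
  Line 5: 'run' -> no
Matching lines: ['dog']
Count: 1

1


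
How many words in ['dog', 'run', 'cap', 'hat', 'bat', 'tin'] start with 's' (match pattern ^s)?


Pattern ^s anchors to start of word. Check which words begin with 's':
  'dog' -> no
  'run' -> no
  'cap' -> no
  'hat' -> no
  'bat' -> no
  'tin' -> no
Matching words: []
Count: 0

0


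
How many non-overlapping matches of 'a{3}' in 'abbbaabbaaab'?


Pattern 'a{3}' matches exactly 3 consecutive a's (greedy, non-overlapping).
String: 'abbbaabbaaab'
Scanning for runs of a's:
  Run at pos 0: 'a' (length 1) -> 0 match(es)
  Run at pos 4: 'aa' (length 2) -> 0 match(es)
  Run at pos 8: 'aaa' (length 3) -> 1 match(es)
Matches found: ['aaa']
Total: 1

1


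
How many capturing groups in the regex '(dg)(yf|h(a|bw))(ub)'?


To count capturing groups, count each '(' that starts a group.
Pattern: '(dg)(yf|h(a|bw))(ub)'
Walking through the pattern:
  Position 0: '(' -> group #1
  Position 4: '(' -> group #2
  Position 9: '(' -> group #3
  Position 16: '(' -> group #4
Total capturing groups: 4

4


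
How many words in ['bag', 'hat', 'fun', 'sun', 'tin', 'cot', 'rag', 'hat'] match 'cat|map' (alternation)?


Alternation 'cat|map' matches either 'cat' or 'map'.
Checking each word:
  'bag' -> no
  'hat' -> no
  'fun' -> no
  'sun' -> no
  'tin' -> no
  'cot' -> no
  'rag' -> no
  'hat' -> no
Matches: []
Count: 0

0


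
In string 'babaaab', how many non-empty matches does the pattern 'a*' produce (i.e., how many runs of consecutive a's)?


Pattern 'a*' matches zero or more a's. We want non-empty runs of consecutive a's.
String: 'babaaab'
Walking through the string to find runs of a's:
  Run 1: positions 1-1 -> 'a'
  Run 2: positions 3-5 -> 'aaa'
Non-empty runs found: ['a', 'aaa']
Count: 2

2


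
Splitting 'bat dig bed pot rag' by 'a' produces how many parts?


Splitting by 'a' breaks the string at each occurrence of the separator.
Text: 'bat dig bed pot rag'
Parts after split:
  Part 1: 'b'
  Part 2: 't dig bed pot r'
  Part 3: 'g'
Total parts: 3

3


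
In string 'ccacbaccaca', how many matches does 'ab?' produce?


Pattern 'ab?' matches 'a' optionally followed by 'b'.
String: 'ccacbaccaca'
Scanning left to right for 'a' then checking next char:
  Match 1: 'a' (a not followed by b)
  Match 2: 'a' (a not followed by b)
  Match 3: 'a' (a not followed by b)
  Match 4: 'a' (a not followed by b)
Total matches: 4

4


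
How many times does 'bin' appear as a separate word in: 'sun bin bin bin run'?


Scanning each word for exact match 'bin':
  Word 1: 'sun' -> no
  Word 2: 'bin' -> MATCH
  Word 3: 'bin' -> MATCH
  Word 4: 'bin' -> MATCH
  Word 5: 'run' -> no
Total matches: 3

3


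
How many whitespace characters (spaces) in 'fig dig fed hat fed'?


\s matches whitespace characters (spaces, tabs, etc.).
Text: 'fig dig fed hat fed'
This text has 5 words separated by spaces.
Number of spaces = number of words - 1 = 5 - 1 = 4

4


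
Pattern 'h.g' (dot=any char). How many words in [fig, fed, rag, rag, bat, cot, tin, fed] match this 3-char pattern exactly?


Pattern 'h.g' means: starts with 'h', any single char, ends with 'g'.
Checking each word (must be exactly 3 chars):
  'fig' (len=3): no
  'fed' (len=3): no
  'rag' (len=3): no
  'rag' (len=3): no
  'bat' (len=3): no
  'cot' (len=3): no
  'tin' (len=3): no
  'fed' (len=3): no
Matching words: []
Total: 0

0


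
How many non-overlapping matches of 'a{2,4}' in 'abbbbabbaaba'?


Pattern 'a{2,4}' matches between 2 and 4 consecutive a's (greedy).
String: 'abbbbabbaaba'
Finding runs of a's and applying greedy matching:
  Run at pos 0: 'a' (length 1)
  Run at pos 5: 'a' (length 1)
  Run at pos 8: 'aa' (length 2)
  Run at pos 11: 'a' (length 1)
Matches: ['aa']
Count: 1

1


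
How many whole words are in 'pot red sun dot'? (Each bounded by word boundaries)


Word boundaries (\b) mark the start/end of each word.
Text: 'pot red sun dot'
Splitting by whitespace:
  Word 1: 'pot'
  Word 2: 'red'
  Word 3: 'sun'
  Word 4: 'dot'
Total whole words: 4

4


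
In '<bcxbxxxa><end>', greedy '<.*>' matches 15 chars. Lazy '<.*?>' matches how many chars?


Greedy '<.*>' tries to match as MUCH as possible.
Lazy '<.*?>' tries to match as LITTLE as possible.

String: '<bcxbxxxa><end>'
Greedy '<.*>' starts at first '<' and extends to the LAST '>': '<bcxbxxxa><end>' (15 chars)
Lazy '<.*?>' starts at first '<' and stops at the FIRST '>': '<bcxbxxxa>' (10 chars)

10


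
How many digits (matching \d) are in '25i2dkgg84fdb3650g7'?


\d matches any digit 0-9.
Scanning '25i2dkgg84fdb3650g7':
  pos 0: '2' -> DIGIT
  pos 1: '5' -> DIGIT
  pos 3: '2' -> DIGIT
  pos 8: '8' -> DIGIT
  pos 9: '4' -> DIGIT
  pos 13: '3' -> DIGIT
  pos 14: '6' -> DIGIT
  pos 15: '5' -> DIGIT
  pos 16: '0' -> DIGIT
  pos 18: '7' -> DIGIT
Digits found: ['2', '5', '2', '8', '4', '3', '6', '5', '0', '7']
Total: 10

10


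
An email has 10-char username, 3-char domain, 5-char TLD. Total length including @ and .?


An email address has format: username@domain.tld
Username length: 10
'@' character: 1
Domain length: 3
'.' character: 1
TLD length: 5
Total = 10 + 1 + 3 + 1 + 5 = 20

20


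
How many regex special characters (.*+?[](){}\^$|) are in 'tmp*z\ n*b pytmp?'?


Regex special characters are: . * + ? [ ] ( ) { } \ ^ $ |
Scanning 'tmp*z\ n*b pytmp?':
  pos 3: '*' -> SPECIAL
  pos 5: '\' -> SPECIAL
  pos 8: '*' -> SPECIAL
  pos 16: '?' -> SPECIAL
Special chars found: ['*', '\\', '*', '?']
Total: 4

4


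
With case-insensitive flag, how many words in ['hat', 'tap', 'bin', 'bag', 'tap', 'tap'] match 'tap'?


Case-insensitive matching: compare each word's lowercase form to 'tap'.
  'hat' -> lower='hat' -> no
  'tap' -> lower='tap' -> MATCH
  'bin' -> lower='bin' -> no
  'bag' -> lower='bag' -> no
  'tap' -> lower='tap' -> MATCH
  'tap' -> lower='tap' -> MATCH
Matches: ['tap', 'tap', 'tap']
Count: 3

3


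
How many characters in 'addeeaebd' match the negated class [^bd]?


Negated class [^bd] matches any char NOT in {b, d}
Scanning 'addeeaebd':
  pos 0: 'a' -> MATCH
  pos 1: 'd' -> no (excluded)
  pos 2: 'd' -> no (excluded)
  pos 3: 'e' -> MATCH
  pos 4: 'e' -> MATCH
  pos 5: 'a' -> MATCH
  pos 6: 'e' -> MATCH
  pos 7: 'b' -> no (excluded)
  pos 8: 'd' -> no (excluded)
Total matches: 5

5


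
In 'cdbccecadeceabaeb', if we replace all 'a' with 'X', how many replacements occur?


re.sub('a', 'X', text) replaces every occurrence of 'a' with 'X'.
Text: 'cdbccecadeceabaeb'
Scanning for 'a':
  pos 7: 'a' -> replacement #1
  pos 12: 'a' -> replacement #2
  pos 14: 'a' -> replacement #3
Total replacements: 3

3


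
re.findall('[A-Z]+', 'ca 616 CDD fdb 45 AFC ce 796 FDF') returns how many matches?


Pattern '[A-Z]+' finds one or more uppercase letters.
Text: 'ca 616 CDD fdb 45 AFC ce 796 FDF'
Scanning for matches:
  Match 1: 'CDD'
  Match 2: 'AFC'
  Match 3: 'FDF'
Total matches: 3

3


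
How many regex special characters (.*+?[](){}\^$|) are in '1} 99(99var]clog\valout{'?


Regex special characters are: . * + ? [ ] ( ) { } \ ^ $ |
Scanning '1} 99(99var]clog\valout{':
  pos 1: '}' -> SPECIAL
  pos 5: '(' -> SPECIAL
  pos 11: ']' -> SPECIAL
  pos 16: '\' -> SPECIAL
  pos 23: '{' -> SPECIAL
Special chars found: ['}', '(', ']', '\\', '{']
Total: 5

5


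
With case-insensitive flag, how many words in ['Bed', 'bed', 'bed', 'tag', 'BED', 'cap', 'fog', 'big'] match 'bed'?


Case-insensitive matching: compare each word's lowercase form to 'bed'.
  'Bed' -> lower='bed' -> MATCH
  'bed' -> lower='bed' -> MATCH
  'bed' -> lower='bed' -> MATCH
  'tag' -> lower='tag' -> no
  'BED' -> lower='bed' -> MATCH
  'cap' -> lower='cap' -> no
  'fog' -> lower='fog' -> no
  'big' -> lower='big' -> no
Matches: ['Bed', 'bed', 'bed', 'BED']
Count: 4

4


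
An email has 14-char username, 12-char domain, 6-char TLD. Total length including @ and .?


An email address has format: username@domain.tld
Username length: 14
'@' character: 1
Domain length: 12
'.' character: 1
TLD length: 6
Total = 14 + 1 + 12 + 1 + 6 = 34

34


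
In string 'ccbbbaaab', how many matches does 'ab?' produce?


Pattern 'ab?' matches 'a' optionally followed by 'b'.
String: 'ccbbbaaab'
Scanning left to right for 'a' then checking next char:
  Match 1: 'a' (a not followed by b)
  Match 2: 'a' (a not followed by b)
  Match 3: 'ab' (a followed by b)
Total matches: 3

3


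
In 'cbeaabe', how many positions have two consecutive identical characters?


Looking for consecutive identical characters in 'cbeaabe':
  pos 0-1: 'c' vs 'b' -> different
  pos 1-2: 'b' vs 'e' -> different
  pos 2-3: 'e' vs 'a' -> different
  pos 3-4: 'a' vs 'a' -> MATCH ('aa')
  pos 4-5: 'a' vs 'b' -> different
  pos 5-6: 'b' vs 'e' -> different
Consecutive identical pairs: ['aa']
Count: 1

1


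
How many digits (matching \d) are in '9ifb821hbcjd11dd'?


\d matches any digit 0-9.
Scanning '9ifb821hbcjd11dd':
  pos 0: '9' -> DIGIT
  pos 4: '8' -> DIGIT
  pos 5: '2' -> DIGIT
  pos 6: '1' -> DIGIT
  pos 12: '1' -> DIGIT
  pos 13: '1' -> DIGIT
Digits found: ['9', '8', '2', '1', '1', '1']
Total: 6

6


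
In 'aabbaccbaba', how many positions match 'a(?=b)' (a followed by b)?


Lookahead 'a(?=b)' matches 'a' only when followed by 'b'.
String: 'aabbaccbaba'
Checking each position where char is 'a':
  pos 0: 'a' -> no (next='a')
  pos 1: 'a' -> MATCH (next='b')
  pos 4: 'a' -> no (next='c')
  pos 8: 'a' -> MATCH (next='b')
Matching positions: [1, 8]
Count: 2

2


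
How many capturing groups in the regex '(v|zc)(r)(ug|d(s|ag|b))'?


To count capturing groups, count each '(' that starts a group.
Pattern: '(v|zc)(r)(ug|d(s|ag|b))'
Walking through the pattern:
  Position 0: '(' -> group #1
  Position 6: '(' -> group #2
  Position 9: '(' -> group #3
  Position 14: '(' -> group #4
Total capturing groups: 4

4


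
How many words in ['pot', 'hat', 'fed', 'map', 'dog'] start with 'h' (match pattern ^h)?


Pattern ^h anchors to start of word. Check which words begin with 'h':
  'pot' -> no
  'hat' -> MATCH (starts with 'h')
  'fed' -> no
  'map' -> no
  'dog' -> no
Matching words: ['hat']
Count: 1

1


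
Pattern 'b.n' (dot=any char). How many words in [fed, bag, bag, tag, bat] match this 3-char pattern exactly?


Pattern 'b.n' means: starts with 'b', any single char, ends with 'n'.
Checking each word (must be exactly 3 chars):
  'fed' (len=3): no
  'bag' (len=3): no
  'bag' (len=3): no
  'tag' (len=3): no
  'bat' (len=3): no
Matching words: []
Total: 0

0


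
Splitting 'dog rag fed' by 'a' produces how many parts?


Splitting by 'a' breaks the string at each occurrence of the separator.
Text: 'dog rag fed'
Parts after split:
  Part 1: 'dog r'
  Part 2: 'g fed'
Total parts: 2

2


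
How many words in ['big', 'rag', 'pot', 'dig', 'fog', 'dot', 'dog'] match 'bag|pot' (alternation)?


Alternation 'bag|pot' matches either 'bag' or 'pot'.
Checking each word:
  'big' -> no
  'rag' -> no
  'pot' -> MATCH
  'dig' -> no
  'fog' -> no
  'dot' -> no
  'dog' -> no
Matches: ['pot']
Count: 1

1


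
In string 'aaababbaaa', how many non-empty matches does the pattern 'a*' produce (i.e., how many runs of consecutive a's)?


Pattern 'a*' matches zero or more a's. We want non-empty runs of consecutive a's.
String: 'aaababbaaa'
Walking through the string to find runs of a's:
  Run 1: positions 0-2 -> 'aaa'
  Run 2: positions 4-4 -> 'a'
  Run 3: positions 7-9 -> 'aaa'
Non-empty runs found: ['aaa', 'a', 'aaa']
Count: 3

3


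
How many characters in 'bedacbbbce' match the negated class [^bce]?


Negated class [^bce] matches any char NOT in {b, c, e}
Scanning 'bedacbbbce':
  pos 0: 'b' -> no (excluded)
  pos 1: 'e' -> no (excluded)
  pos 2: 'd' -> MATCH
  pos 3: 'a' -> MATCH
  pos 4: 'c' -> no (excluded)
  pos 5: 'b' -> no (excluded)
  pos 6: 'b' -> no (excluded)
  pos 7: 'b' -> no (excluded)
  pos 8: 'c' -> no (excluded)
  pos 9: 'e' -> no (excluded)
Total matches: 2

2


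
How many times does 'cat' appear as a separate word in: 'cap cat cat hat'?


Scanning each word for exact match 'cat':
  Word 1: 'cap' -> no
  Word 2: 'cat' -> MATCH
  Word 3: 'cat' -> MATCH
  Word 4: 'hat' -> no
Total matches: 2

2


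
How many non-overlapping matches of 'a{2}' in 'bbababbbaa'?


Pattern 'a{2}' matches exactly 2 consecutive a's (greedy, non-overlapping).
String: 'bbababbbaa'
Scanning for runs of a's:
  Run at pos 2: 'a' (length 1) -> 0 match(es)
  Run at pos 4: 'a' (length 1) -> 0 match(es)
  Run at pos 8: 'aa' (length 2) -> 1 match(es)
Matches found: ['aa']
Total: 1

1


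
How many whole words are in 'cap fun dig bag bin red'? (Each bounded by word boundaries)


Word boundaries (\b) mark the start/end of each word.
Text: 'cap fun dig bag bin red'
Splitting by whitespace:
  Word 1: 'cap'
  Word 2: 'fun'
  Word 3: 'dig'
  Word 4: 'bag'
  Word 5: 'bin'
  Word 6: 'red'
Total whole words: 6

6


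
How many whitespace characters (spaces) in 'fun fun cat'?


\s matches whitespace characters (spaces, tabs, etc.).
Text: 'fun fun cat'
This text has 3 words separated by spaces.
Number of spaces = number of words - 1 = 3 - 1 = 2

2


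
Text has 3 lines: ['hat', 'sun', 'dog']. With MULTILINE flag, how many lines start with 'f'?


With MULTILINE flag, ^ matches the start of each line.
Lines: ['hat', 'sun', 'dog']
Checking which lines start with 'f':
  Line 1: 'hat' -> no
  Line 2: 'sun' -> no
  Line 3: 'dog' -> no
Matching lines: []
Count: 0

0


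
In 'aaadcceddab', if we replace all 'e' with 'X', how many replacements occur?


re.sub('e', 'X', text) replaces every occurrence of 'e' with 'X'.
Text: 'aaadcceddab'
Scanning for 'e':
  pos 6: 'e' -> replacement #1
Total replacements: 1

1


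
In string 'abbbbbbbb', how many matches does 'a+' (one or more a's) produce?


Pattern 'a+' matches one or more consecutive a's.
String: 'abbbbbbbb'
Scanning for runs of a:
  Match 1: 'a' (length 1)
Total matches: 1

1


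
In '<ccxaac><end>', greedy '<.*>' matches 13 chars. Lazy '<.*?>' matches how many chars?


Greedy '<.*>' tries to match as MUCH as possible.
Lazy '<.*?>' tries to match as LITTLE as possible.

String: '<ccxaac><end>'
Greedy '<.*>' starts at first '<' and extends to the LAST '>': '<ccxaac><end>' (13 chars)
Lazy '<.*?>' starts at first '<' and stops at the FIRST '>': '<ccxaac>' (8 chars)

8


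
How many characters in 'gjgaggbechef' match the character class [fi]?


Character class [fi] matches any of: {f, i}
Scanning string 'gjgaggbechef' character by character:
  pos 0: 'g' -> no
  pos 1: 'j' -> no
  pos 2: 'g' -> no
  pos 3: 'a' -> no
  pos 4: 'g' -> no
  pos 5: 'g' -> no
  pos 6: 'b' -> no
  pos 7: 'e' -> no
  pos 8: 'c' -> no
  pos 9: 'h' -> no
  pos 10: 'e' -> no
  pos 11: 'f' -> MATCH
Total matches: 1

1


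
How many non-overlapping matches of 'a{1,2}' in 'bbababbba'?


Pattern 'a{1,2}' matches between 1 and 2 consecutive a's (greedy).
String: 'bbababbba'
Finding runs of a's and applying greedy matching:
  Run at pos 2: 'a' (length 1)
  Run at pos 4: 'a' (length 1)
  Run at pos 8: 'a' (length 1)
Matches: ['a', 'a', 'a']
Count: 3

3


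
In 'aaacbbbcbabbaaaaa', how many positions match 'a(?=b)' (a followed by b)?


Lookahead 'a(?=b)' matches 'a' only when followed by 'b'.
String: 'aaacbbbcbabbaaaaa'
Checking each position where char is 'a':
  pos 0: 'a' -> no (next='a')
  pos 1: 'a' -> no (next='a')
  pos 2: 'a' -> no (next='c')
  pos 9: 'a' -> MATCH (next='b')
  pos 12: 'a' -> no (next='a')
  pos 13: 'a' -> no (next='a')
  pos 14: 'a' -> no (next='a')
  pos 15: 'a' -> no (next='a')
Matching positions: [9]
Count: 1

1


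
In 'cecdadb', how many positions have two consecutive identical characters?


Looking for consecutive identical characters in 'cecdadb':
  pos 0-1: 'c' vs 'e' -> different
  pos 1-2: 'e' vs 'c' -> different
  pos 2-3: 'c' vs 'd' -> different
  pos 3-4: 'd' vs 'a' -> different
  pos 4-5: 'a' vs 'd' -> different
  pos 5-6: 'd' vs 'b' -> different
Consecutive identical pairs: []
Count: 0

0


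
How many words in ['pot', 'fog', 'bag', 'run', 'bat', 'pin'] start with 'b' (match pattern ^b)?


Pattern ^b anchors to start of word. Check which words begin with 'b':
  'pot' -> no
  'fog' -> no
  'bag' -> MATCH (starts with 'b')
  'run' -> no
  'bat' -> MATCH (starts with 'b')
  'pin' -> no
Matching words: ['bag', 'bat']
Count: 2

2


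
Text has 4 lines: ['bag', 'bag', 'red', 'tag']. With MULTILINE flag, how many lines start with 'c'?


With MULTILINE flag, ^ matches the start of each line.
Lines: ['bag', 'bag', 'red', 'tag']
Checking which lines start with 'c':
  Line 1: 'bag' -> no
  Line 2: 'bag' -> no
  Line 3: 'red' -> no
  Line 4: 'tag' -> no
Matching lines: []
Count: 0

0


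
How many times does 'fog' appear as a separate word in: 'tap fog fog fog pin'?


Scanning each word for exact match 'fog':
  Word 1: 'tap' -> no
  Word 2: 'fog' -> MATCH
  Word 3: 'fog' -> MATCH
  Word 4: 'fog' -> MATCH
  Word 5: 'pin' -> no
Total matches: 3

3


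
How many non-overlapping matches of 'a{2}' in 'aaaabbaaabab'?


Pattern 'a{2}' matches exactly 2 consecutive a's (greedy, non-overlapping).
String: 'aaaabbaaabab'
Scanning for runs of a's:
  Run at pos 0: 'aaaa' (length 4) -> 2 match(es)
  Run at pos 6: 'aaa' (length 3) -> 1 match(es)
  Run at pos 10: 'a' (length 1) -> 0 match(es)
Matches found: ['aa', 'aa', 'aa']
Total: 3

3


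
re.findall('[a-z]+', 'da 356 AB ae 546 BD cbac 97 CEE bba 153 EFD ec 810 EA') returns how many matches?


Pattern '[a-z]+' finds one or more lowercase letters.
Text: 'da 356 AB ae 546 BD cbac 97 CEE bba 153 EFD ec 810 EA'
Scanning for matches:
  Match 1: 'da'
  Match 2: 'ae'
  Match 3: 'cbac'
  Match 4: 'bba'
  Match 5: 'ec'
Total matches: 5

5


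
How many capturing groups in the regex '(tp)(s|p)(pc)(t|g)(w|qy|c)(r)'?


To count capturing groups, count each '(' that starts a group.
Pattern: '(tp)(s|p)(pc)(t|g)(w|qy|c)(r)'
Walking through the pattern:
  Position 0: '(' -> group #1
  Position 4: '(' -> group #2
  Position 9: '(' -> group #3
  Position 13: '(' -> group #4
  Position 18: '(' -> group #5
  Position 26: '(' -> group #6
Total capturing groups: 6

6


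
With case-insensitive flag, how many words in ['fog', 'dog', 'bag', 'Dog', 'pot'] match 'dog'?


Case-insensitive matching: compare each word's lowercase form to 'dog'.
  'fog' -> lower='fog' -> no
  'dog' -> lower='dog' -> MATCH
  'bag' -> lower='bag' -> no
  'Dog' -> lower='dog' -> MATCH
  'pot' -> lower='pot' -> no
Matches: ['dog', 'Dog']
Count: 2

2


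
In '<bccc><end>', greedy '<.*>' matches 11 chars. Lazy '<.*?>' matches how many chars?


Greedy '<.*>' tries to match as MUCH as possible.
Lazy '<.*?>' tries to match as LITTLE as possible.

String: '<bccc><end>'
Greedy '<.*>' starts at first '<' and extends to the LAST '>': '<bccc><end>' (11 chars)
Lazy '<.*?>' starts at first '<' and stops at the FIRST '>': '<bccc>' (6 chars)

6


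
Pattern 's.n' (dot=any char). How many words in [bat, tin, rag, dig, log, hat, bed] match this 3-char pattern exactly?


Pattern 's.n' means: starts with 's', any single char, ends with 'n'.
Checking each word (must be exactly 3 chars):
  'bat' (len=3): no
  'tin' (len=3): no
  'rag' (len=3): no
  'dig' (len=3): no
  'log' (len=3): no
  'hat' (len=3): no
  'bed' (len=3): no
Matching words: []
Total: 0

0


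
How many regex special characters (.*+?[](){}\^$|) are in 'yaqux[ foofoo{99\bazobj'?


Regex special characters are: . * + ? [ ] ( ) { } \ ^ $ |
Scanning 'yaqux[ foofoo{99\bazobj':
  pos 5: '[' -> SPECIAL
  pos 13: '{' -> SPECIAL
  pos 16: '\' -> SPECIAL
Special chars found: ['[', '{', '\\']
Total: 3

3


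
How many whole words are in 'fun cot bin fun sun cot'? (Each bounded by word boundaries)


Word boundaries (\b) mark the start/end of each word.
Text: 'fun cot bin fun sun cot'
Splitting by whitespace:
  Word 1: 'fun'
  Word 2: 'cot'
  Word 3: 'bin'
  Word 4: 'fun'
  Word 5: 'sun'
  Word 6: 'cot'
Total whole words: 6

6


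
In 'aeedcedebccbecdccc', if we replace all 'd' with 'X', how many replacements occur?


re.sub('d', 'X', text) replaces every occurrence of 'd' with 'X'.
Text: 'aeedcedebccbecdccc'
Scanning for 'd':
  pos 3: 'd' -> replacement #1
  pos 6: 'd' -> replacement #2
  pos 14: 'd' -> replacement #3
Total replacements: 3

3


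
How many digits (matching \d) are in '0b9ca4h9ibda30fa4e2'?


\d matches any digit 0-9.
Scanning '0b9ca4h9ibda30fa4e2':
  pos 0: '0' -> DIGIT
  pos 2: '9' -> DIGIT
  pos 5: '4' -> DIGIT
  pos 7: '9' -> DIGIT
  pos 12: '3' -> DIGIT
  pos 13: '0' -> DIGIT
  pos 16: '4' -> DIGIT
  pos 18: '2' -> DIGIT
Digits found: ['0', '9', '4', '9', '3', '0', '4', '2']
Total: 8

8


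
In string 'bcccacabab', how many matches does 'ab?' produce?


Pattern 'ab?' matches 'a' optionally followed by 'b'.
String: 'bcccacabab'
Scanning left to right for 'a' then checking next char:
  Match 1: 'a' (a not followed by b)
  Match 2: 'ab' (a followed by b)
  Match 3: 'ab' (a followed by b)
Total matches: 3

3


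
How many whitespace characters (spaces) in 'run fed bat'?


\s matches whitespace characters (spaces, tabs, etc.).
Text: 'run fed bat'
This text has 3 words separated by spaces.
Number of spaces = number of words - 1 = 3 - 1 = 2

2


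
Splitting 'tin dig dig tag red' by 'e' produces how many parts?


Splitting by 'e' breaks the string at each occurrence of the separator.
Text: 'tin dig dig tag red'
Parts after split:
  Part 1: 'tin dig dig tag r'
  Part 2: 'd'
Total parts: 2

2


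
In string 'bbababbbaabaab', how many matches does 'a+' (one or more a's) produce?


Pattern 'a+' matches one or more consecutive a's.
String: 'bbababbbaabaab'
Scanning for runs of a:
  Match 1: 'a' (length 1)
  Match 2: 'a' (length 1)
  Match 3: 'aa' (length 2)
  Match 4: 'aa' (length 2)
Total matches: 4

4


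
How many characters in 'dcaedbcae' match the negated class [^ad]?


Negated class [^ad] matches any char NOT in {a, d}
Scanning 'dcaedbcae':
  pos 0: 'd' -> no (excluded)
  pos 1: 'c' -> MATCH
  pos 2: 'a' -> no (excluded)
  pos 3: 'e' -> MATCH
  pos 4: 'd' -> no (excluded)
  pos 5: 'b' -> MATCH
  pos 6: 'c' -> MATCH
  pos 7: 'a' -> no (excluded)
  pos 8: 'e' -> MATCH
Total matches: 5

5


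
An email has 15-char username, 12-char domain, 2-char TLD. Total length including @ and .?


An email address has format: username@domain.tld
Username length: 15
'@' character: 1
Domain length: 12
'.' character: 1
TLD length: 2
Total = 15 + 1 + 12 + 1 + 2 = 31

31


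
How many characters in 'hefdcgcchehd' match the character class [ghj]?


Character class [ghj] matches any of: {g, h, j}
Scanning string 'hefdcgcchehd' character by character:
  pos 0: 'h' -> MATCH
  pos 1: 'e' -> no
  pos 2: 'f' -> no
  pos 3: 'd' -> no
  pos 4: 'c' -> no
  pos 5: 'g' -> MATCH
  pos 6: 'c' -> no
  pos 7: 'c' -> no
  pos 8: 'h' -> MATCH
  pos 9: 'e' -> no
  pos 10: 'h' -> MATCH
  pos 11: 'd' -> no
Total matches: 4

4


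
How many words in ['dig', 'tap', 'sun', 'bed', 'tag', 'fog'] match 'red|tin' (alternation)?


Alternation 'red|tin' matches either 'red' or 'tin'.
Checking each word:
  'dig' -> no
  'tap' -> no
  'sun' -> no
  'bed' -> no
  'tag' -> no
  'fog' -> no
Matches: []
Count: 0

0


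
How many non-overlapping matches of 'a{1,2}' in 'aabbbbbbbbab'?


Pattern 'a{1,2}' matches between 1 and 2 consecutive a's (greedy).
String: 'aabbbbbbbbab'
Finding runs of a's and applying greedy matching:
  Run at pos 0: 'aa' (length 2)
  Run at pos 10: 'a' (length 1)
Matches: ['aa', 'a']
Count: 2

2


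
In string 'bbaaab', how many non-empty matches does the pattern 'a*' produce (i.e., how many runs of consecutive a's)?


Pattern 'a*' matches zero or more a's. We want non-empty runs of consecutive a's.
String: 'bbaaab'
Walking through the string to find runs of a's:
  Run 1: positions 2-4 -> 'aaa'
Non-empty runs found: ['aaa']
Count: 1

1


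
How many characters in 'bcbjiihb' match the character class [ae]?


Character class [ae] matches any of: {a, e}
Scanning string 'bcbjiihb' character by character:
  pos 0: 'b' -> no
  pos 1: 'c' -> no
  pos 2: 'b' -> no
  pos 3: 'j' -> no
  pos 4: 'i' -> no
  pos 5: 'i' -> no
  pos 6: 'h' -> no
  pos 7: 'b' -> no
Total matches: 0

0


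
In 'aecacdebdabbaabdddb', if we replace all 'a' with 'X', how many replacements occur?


re.sub('a', 'X', text) replaces every occurrence of 'a' with 'X'.
Text: 'aecacdebdabbaabdddb'
Scanning for 'a':
  pos 0: 'a' -> replacement #1
  pos 3: 'a' -> replacement #2
  pos 9: 'a' -> replacement #3
  pos 12: 'a' -> replacement #4
  pos 13: 'a' -> replacement #5
Total replacements: 5

5


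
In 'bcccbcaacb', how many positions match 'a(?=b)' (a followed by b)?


Lookahead 'a(?=b)' matches 'a' only when followed by 'b'.
String: 'bcccbcaacb'
Checking each position where char is 'a':
  pos 6: 'a' -> no (next='a')
  pos 7: 'a' -> no (next='c')
Matching positions: []
Count: 0

0


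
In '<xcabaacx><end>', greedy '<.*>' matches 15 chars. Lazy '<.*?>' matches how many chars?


Greedy '<.*>' tries to match as MUCH as possible.
Lazy '<.*?>' tries to match as LITTLE as possible.

String: '<xcabaacx><end>'
Greedy '<.*>' starts at first '<' and extends to the LAST '>': '<xcabaacx><end>' (15 chars)
Lazy '<.*?>' starts at first '<' and stops at the FIRST '>': '<xcabaacx>' (10 chars)

10


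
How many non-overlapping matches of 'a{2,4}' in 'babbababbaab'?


Pattern 'a{2,4}' matches between 2 and 4 consecutive a's (greedy).
String: 'babbababbaab'
Finding runs of a's and applying greedy matching:
  Run at pos 1: 'a' (length 1)
  Run at pos 4: 'a' (length 1)
  Run at pos 6: 'a' (length 1)
  Run at pos 9: 'aa' (length 2)
Matches: ['aa']
Count: 1

1


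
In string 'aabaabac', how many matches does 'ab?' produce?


Pattern 'ab?' matches 'a' optionally followed by 'b'.
String: 'aabaabac'
Scanning left to right for 'a' then checking next char:
  Match 1: 'a' (a not followed by b)
  Match 2: 'ab' (a followed by b)
  Match 3: 'a' (a not followed by b)
  Match 4: 'ab' (a followed by b)
  Match 5: 'a' (a not followed by b)
Total matches: 5

5


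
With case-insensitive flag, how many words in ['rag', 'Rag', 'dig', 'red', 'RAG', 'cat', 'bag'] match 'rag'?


Case-insensitive matching: compare each word's lowercase form to 'rag'.
  'rag' -> lower='rag' -> MATCH
  'Rag' -> lower='rag' -> MATCH
  'dig' -> lower='dig' -> no
  'red' -> lower='red' -> no
  'RAG' -> lower='rag' -> MATCH
  'cat' -> lower='cat' -> no
  'bag' -> lower='bag' -> no
Matches: ['rag', 'Rag', 'RAG']
Count: 3

3


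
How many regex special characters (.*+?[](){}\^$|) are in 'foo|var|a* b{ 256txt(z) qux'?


Regex special characters are: . * + ? [ ] ( ) { } \ ^ $ |
Scanning 'foo|var|a* b{ 256txt(z) qux':
  pos 3: '|' -> SPECIAL
  pos 7: '|' -> SPECIAL
  pos 9: '*' -> SPECIAL
  pos 12: '{' -> SPECIAL
  pos 20: '(' -> SPECIAL
  pos 22: ')' -> SPECIAL
Special chars found: ['|', '|', '*', '{', '(', ')']
Total: 6

6


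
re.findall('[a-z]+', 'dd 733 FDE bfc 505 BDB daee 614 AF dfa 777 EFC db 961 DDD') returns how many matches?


Pattern '[a-z]+' finds one or more lowercase letters.
Text: 'dd 733 FDE bfc 505 BDB daee 614 AF dfa 777 EFC db 961 DDD'
Scanning for matches:
  Match 1: 'dd'
  Match 2: 'bfc'
  Match 3: 'daee'
  Match 4: 'dfa'
  Match 5: 'db'
Total matches: 5

5


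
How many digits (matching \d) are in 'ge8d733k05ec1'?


\d matches any digit 0-9.
Scanning 'ge8d733k05ec1':
  pos 2: '8' -> DIGIT
  pos 4: '7' -> DIGIT
  pos 5: '3' -> DIGIT
  pos 6: '3' -> DIGIT
  pos 8: '0' -> DIGIT
  pos 9: '5' -> DIGIT
  pos 12: '1' -> DIGIT
Digits found: ['8', '7', '3', '3', '0', '5', '1']
Total: 7

7


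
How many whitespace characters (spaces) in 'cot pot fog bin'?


\s matches whitespace characters (spaces, tabs, etc.).
Text: 'cot pot fog bin'
This text has 4 words separated by spaces.
Number of spaces = number of words - 1 = 4 - 1 = 3

3


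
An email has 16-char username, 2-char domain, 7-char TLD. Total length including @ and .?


An email address has format: username@domain.tld
Username length: 16
'@' character: 1
Domain length: 2
'.' character: 1
TLD length: 7
Total = 16 + 1 + 2 + 1 + 7 = 27

27


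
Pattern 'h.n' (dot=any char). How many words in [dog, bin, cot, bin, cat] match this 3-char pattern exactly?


Pattern 'h.n' means: starts with 'h', any single char, ends with 'n'.
Checking each word (must be exactly 3 chars):
  'dog' (len=3): no
  'bin' (len=3): no
  'cot' (len=3): no
  'bin' (len=3): no
  'cat' (len=3): no
Matching words: []
Total: 0

0


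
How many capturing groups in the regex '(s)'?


To count capturing groups, count each '(' that starts a group.
Pattern: '(s)'
Walking through the pattern:
  Position 0: '(' -> group #1
Total capturing groups: 1

1


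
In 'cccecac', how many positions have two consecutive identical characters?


Looking for consecutive identical characters in 'cccecac':
  pos 0-1: 'c' vs 'c' -> MATCH ('cc')
  pos 1-2: 'c' vs 'c' -> MATCH ('cc')
  pos 2-3: 'c' vs 'e' -> different
  pos 3-4: 'e' vs 'c' -> different
  pos 4-5: 'c' vs 'a' -> different
  pos 5-6: 'a' vs 'c' -> different
Consecutive identical pairs: ['cc', 'cc']
Count: 2

2


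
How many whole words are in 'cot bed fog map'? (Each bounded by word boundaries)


Word boundaries (\b) mark the start/end of each word.
Text: 'cot bed fog map'
Splitting by whitespace:
  Word 1: 'cot'
  Word 2: 'bed'
  Word 3: 'fog'
  Word 4: 'map'
Total whole words: 4

4


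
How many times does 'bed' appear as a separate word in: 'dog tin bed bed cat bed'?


Scanning each word for exact match 'bed':
  Word 1: 'dog' -> no
  Word 2: 'tin' -> no
  Word 3: 'bed' -> MATCH
  Word 4: 'bed' -> MATCH
  Word 5: 'cat' -> no
  Word 6: 'bed' -> MATCH
Total matches: 3

3


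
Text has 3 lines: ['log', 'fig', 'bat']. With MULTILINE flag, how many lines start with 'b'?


With MULTILINE flag, ^ matches the start of each line.
Lines: ['log', 'fig', 'bat']
Checking which lines start with 'b':
  Line 1: 'log' -> no
  Line 2: 'fig' -> no
  Line 3: 'bat' -> MATCH
Matching lines: ['bat']
Count: 1

1


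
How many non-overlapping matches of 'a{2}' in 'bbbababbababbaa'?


Pattern 'a{2}' matches exactly 2 consecutive a's (greedy, non-overlapping).
String: 'bbbababbababbaa'
Scanning for runs of a's:
  Run at pos 3: 'a' (length 1) -> 0 match(es)
  Run at pos 5: 'a' (length 1) -> 0 match(es)
  Run at pos 8: 'a' (length 1) -> 0 match(es)
  Run at pos 10: 'a' (length 1) -> 0 match(es)
  Run at pos 13: 'aa' (length 2) -> 1 match(es)
Matches found: ['aa']
Total: 1

1


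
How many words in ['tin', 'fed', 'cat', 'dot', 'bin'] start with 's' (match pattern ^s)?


Pattern ^s anchors to start of word. Check which words begin with 's':
  'tin' -> no
  'fed' -> no
  'cat' -> no
  'dot' -> no
  'bin' -> no
Matching words: []
Count: 0

0


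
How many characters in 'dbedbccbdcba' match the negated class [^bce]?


Negated class [^bce] matches any char NOT in {b, c, e}
Scanning 'dbedbccbdcba':
  pos 0: 'd' -> MATCH
  pos 1: 'b' -> no (excluded)
  pos 2: 'e' -> no (excluded)
  pos 3: 'd' -> MATCH
  pos 4: 'b' -> no (excluded)
  pos 5: 'c' -> no (excluded)
  pos 6: 'c' -> no (excluded)
  pos 7: 'b' -> no (excluded)
  pos 8: 'd' -> MATCH
  pos 9: 'c' -> no (excluded)
  pos 10: 'b' -> no (excluded)
  pos 11: 'a' -> MATCH
Total matches: 4

4


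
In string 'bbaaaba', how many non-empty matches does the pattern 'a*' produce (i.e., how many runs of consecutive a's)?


Pattern 'a*' matches zero or more a's. We want non-empty runs of consecutive a's.
String: 'bbaaaba'
Walking through the string to find runs of a's:
  Run 1: positions 2-4 -> 'aaa'
  Run 2: positions 6-6 -> 'a'
Non-empty runs found: ['aaa', 'a']
Count: 2

2


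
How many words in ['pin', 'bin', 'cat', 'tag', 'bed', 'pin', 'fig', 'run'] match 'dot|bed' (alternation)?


Alternation 'dot|bed' matches either 'dot' or 'bed'.
Checking each word:
  'pin' -> no
  'bin' -> no
  'cat' -> no
  'tag' -> no
  'bed' -> MATCH
  'pin' -> no
  'fig' -> no
  'run' -> no
Matches: ['bed']
Count: 1

1


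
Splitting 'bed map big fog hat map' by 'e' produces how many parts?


Splitting by 'e' breaks the string at each occurrence of the separator.
Text: 'bed map big fog hat map'
Parts after split:
  Part 1: 'b'
  Part 2: 'd map big fog hat map'
Total parts: 2

2


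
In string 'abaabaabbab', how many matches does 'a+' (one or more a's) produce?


Pattern 'a+' matches one or more consecutive a's.
String: 'abaabaabbab'
Scanning for runs of a:
  Match 1: 'a' (length 1)
  Match 2: 'aa' (length 2)
  Match 3: 'aa' (length 2)
  Match 4: 'a' (length 1)
Total matches: 4

4


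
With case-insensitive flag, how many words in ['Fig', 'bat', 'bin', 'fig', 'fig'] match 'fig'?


Case-insensitive matching: compare each word's lowercase form to 'fig'.
  'Fig' -> lower='fig' -> MATCH
  'bat' -> lower='bat' -> no
  'bin' -> lower='bin' -> no
  'fig' -> lower='fig' -> MATCH
  'fig' -> lower='fig' -> MATCH
Matches: ['Fig', 'fig', 'fig']
Count: 3

3


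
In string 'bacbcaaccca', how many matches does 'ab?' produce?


Pattern 'ab?' matches 'a' optionally followed by 'b'.
String: 'bacbcaaccca'
Scanning left to right for 'a' then checking next char:
  Match 1: 'a' (a not followed by b)
  Match 2: 'a' (a not followed by b)
  Match 3: 'a' (a not followed by b)
  Match 4: 'a' (a not followed by b)
Total matches: 4

4


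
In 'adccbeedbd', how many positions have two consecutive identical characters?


Looking for consecutive identical characters in 'adccbeedbd':
  pos 0-1: 'a' vs 'd' -> different
  pos 1-2: 'd' vs 'c' -> different
  pos 2-3: 'c' vs 'c' -> MATCH ('cc')
  pos 3-4: 'c' vs 'b' -> different
  pos 4-5: 'b' vs 'e' -> different
  pos 5-6: 'e' vs 'e' -> MATCH ('ee')
  pos 6-7: 'e' vs 'd' -> different
  pos 7-8: 'd' vs 'b' -> different
  pos 8-9: 'b' vs 'd' -> different
Consecutive identical pairs: ['cc', 'ee']
Count: 2

2


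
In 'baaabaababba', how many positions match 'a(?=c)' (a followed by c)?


Lookahead 'a(?=c)' matches 'a' only when followed by 'c'.
String: 'baaabaababba'
Checking each position where char is 'a':
  pos 1: 'a' -> no (next='a')
  pos 2: 'a' -> no (next='a')
  pos 3: 'a' -> no (next='b')
  pos 5: 'a' -> no (next='a')
  pos 6: 'a' -> no (next='b')
  pos 8: 'a' -> no (next='b')
Matching positions: []
Count: 0

0
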